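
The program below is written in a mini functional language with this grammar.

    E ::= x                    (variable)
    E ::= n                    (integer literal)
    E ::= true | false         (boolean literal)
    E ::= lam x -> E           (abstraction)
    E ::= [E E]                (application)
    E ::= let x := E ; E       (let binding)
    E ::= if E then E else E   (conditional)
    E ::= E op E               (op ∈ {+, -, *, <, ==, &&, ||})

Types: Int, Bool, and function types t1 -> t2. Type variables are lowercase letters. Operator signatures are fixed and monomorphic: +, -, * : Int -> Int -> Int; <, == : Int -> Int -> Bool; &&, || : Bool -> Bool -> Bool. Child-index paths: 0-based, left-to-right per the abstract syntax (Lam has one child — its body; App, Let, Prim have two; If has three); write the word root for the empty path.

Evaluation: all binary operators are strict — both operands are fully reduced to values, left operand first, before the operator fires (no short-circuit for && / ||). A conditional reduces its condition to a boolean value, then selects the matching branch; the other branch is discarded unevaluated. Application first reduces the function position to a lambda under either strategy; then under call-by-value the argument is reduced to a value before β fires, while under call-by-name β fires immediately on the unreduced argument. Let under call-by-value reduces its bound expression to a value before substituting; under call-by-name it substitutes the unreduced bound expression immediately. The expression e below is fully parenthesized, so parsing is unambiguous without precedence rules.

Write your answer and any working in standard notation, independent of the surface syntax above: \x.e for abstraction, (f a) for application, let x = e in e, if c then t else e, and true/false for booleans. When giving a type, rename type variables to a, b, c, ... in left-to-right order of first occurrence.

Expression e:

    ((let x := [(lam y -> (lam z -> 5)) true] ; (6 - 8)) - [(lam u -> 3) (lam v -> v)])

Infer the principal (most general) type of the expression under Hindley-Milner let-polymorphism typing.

Answer: Int

Working:
\z._ : b -> Int
\y._ : a -> b -> Int
  unify a -> b -> Int ~ Bool -> c
  unify a ~ Bool
  unify b -> Int ~ c
_ _ : b -> Int
let x : forall. b -> Int
  unify Int ~ Int
  unify Int ~ Int
  unify Int ~ Int
\u._ : d -> Int
v : e
\v._ : e -> e
  unify d -> Int ~ (e -> e) -> f
  unify d ~ e -> e
  unify Int ~ f
_ _ : Int
  unify Int ~ Int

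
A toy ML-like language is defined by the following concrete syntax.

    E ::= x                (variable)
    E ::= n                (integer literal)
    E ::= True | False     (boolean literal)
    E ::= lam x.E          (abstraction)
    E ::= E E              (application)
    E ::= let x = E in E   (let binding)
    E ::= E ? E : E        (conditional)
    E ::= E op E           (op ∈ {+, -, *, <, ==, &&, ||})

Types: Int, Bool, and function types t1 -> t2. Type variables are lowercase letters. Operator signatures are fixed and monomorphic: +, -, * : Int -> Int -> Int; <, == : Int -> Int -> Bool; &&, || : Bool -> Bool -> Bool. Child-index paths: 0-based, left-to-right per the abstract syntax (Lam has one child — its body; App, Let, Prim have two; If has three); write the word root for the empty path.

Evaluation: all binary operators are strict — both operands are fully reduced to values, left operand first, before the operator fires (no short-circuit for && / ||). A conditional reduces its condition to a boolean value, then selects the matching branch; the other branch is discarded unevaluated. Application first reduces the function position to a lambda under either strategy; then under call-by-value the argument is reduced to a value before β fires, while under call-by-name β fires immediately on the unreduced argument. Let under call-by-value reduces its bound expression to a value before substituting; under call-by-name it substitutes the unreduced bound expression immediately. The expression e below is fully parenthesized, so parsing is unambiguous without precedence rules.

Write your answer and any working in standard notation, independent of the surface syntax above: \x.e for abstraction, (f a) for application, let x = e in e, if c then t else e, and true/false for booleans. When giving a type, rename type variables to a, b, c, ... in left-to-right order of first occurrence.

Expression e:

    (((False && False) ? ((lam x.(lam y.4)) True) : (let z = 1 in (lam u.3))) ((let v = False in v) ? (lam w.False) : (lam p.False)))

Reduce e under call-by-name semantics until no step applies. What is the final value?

Answer: 3

Working:
step 0: ((if (false && false) then ((\x.(\y.4)) true) else (let z = 1 in (\u.3))) (if (let v = false in v) then (\w.false) else (\p.false)))
step 1: [delta@0.0] ((if false then ((\x.(\y.4)) true) else (let z = 1 in (\u.3))) (if (let v = false in v) then (\w.false) else (\p.false)))
step 2: [if@0] ((let z = 1 in (\u.3)) (if (let v = false in v) then (\w.false) else (\p.false)))
step 3: [let@0] ((\u.3) (if (let v = false in v) then (\w.false) else (\p.false)))
step 4: [beta@root] 3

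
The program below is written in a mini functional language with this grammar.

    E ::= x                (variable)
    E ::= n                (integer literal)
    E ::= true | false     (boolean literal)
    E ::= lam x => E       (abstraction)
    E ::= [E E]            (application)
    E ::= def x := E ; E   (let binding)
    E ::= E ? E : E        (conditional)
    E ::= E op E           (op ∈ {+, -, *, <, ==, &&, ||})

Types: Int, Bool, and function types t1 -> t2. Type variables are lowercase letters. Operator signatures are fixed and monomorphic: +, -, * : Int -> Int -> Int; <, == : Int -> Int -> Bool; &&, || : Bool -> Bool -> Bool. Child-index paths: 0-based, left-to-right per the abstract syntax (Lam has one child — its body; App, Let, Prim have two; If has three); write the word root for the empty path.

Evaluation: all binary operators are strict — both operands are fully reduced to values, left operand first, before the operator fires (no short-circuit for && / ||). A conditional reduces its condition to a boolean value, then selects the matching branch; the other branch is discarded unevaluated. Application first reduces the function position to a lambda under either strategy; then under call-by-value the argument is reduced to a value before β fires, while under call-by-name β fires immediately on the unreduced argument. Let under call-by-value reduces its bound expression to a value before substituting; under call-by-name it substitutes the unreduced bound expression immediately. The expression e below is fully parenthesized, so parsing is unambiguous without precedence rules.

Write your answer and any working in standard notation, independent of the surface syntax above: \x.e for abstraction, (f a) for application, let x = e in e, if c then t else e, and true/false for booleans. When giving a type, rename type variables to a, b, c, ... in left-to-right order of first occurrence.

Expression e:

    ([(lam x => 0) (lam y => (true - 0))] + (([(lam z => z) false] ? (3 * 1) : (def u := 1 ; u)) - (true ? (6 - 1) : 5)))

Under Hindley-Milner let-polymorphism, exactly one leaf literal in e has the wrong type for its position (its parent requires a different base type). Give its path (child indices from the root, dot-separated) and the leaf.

Answer: 0.1.0.0 : true

Derivation:
\x._ : a -> Int
  unify Bool ~ Int
  FAIL: mismatch Bool ~ Int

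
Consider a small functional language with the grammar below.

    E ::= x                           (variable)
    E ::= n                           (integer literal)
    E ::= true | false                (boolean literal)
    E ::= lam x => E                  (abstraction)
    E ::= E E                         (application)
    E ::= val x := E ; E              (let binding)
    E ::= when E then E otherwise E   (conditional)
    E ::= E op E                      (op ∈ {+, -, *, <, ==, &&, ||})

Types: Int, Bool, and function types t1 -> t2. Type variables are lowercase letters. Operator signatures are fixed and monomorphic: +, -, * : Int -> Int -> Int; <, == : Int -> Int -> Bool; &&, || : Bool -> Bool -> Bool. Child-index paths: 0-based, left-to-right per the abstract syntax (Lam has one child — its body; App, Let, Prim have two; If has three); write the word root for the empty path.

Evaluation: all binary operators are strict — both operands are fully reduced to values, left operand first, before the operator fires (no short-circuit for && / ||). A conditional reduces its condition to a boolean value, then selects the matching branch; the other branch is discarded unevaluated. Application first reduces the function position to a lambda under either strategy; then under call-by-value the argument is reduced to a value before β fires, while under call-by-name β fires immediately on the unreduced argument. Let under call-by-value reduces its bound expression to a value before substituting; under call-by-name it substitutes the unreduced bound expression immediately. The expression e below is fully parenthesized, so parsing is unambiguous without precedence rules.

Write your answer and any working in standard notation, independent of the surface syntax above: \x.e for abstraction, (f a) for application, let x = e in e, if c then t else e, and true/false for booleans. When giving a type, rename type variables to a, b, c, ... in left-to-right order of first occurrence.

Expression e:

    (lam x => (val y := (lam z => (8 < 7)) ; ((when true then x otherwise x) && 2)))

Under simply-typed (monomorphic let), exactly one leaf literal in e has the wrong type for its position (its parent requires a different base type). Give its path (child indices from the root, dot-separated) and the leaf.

Answer: 0.1.1 : 2

Derivation:
  unify Int ~ Int
  unify Int ~ Int
\z._ : b -> Bool
let y : b -> Bool
  unify Bool ~ Bool
x : a
x : a
  unify a ~ a
  unify a ~ Bool
  unify Int ~ Bool
  FAIL: mismatch Int ~ Bool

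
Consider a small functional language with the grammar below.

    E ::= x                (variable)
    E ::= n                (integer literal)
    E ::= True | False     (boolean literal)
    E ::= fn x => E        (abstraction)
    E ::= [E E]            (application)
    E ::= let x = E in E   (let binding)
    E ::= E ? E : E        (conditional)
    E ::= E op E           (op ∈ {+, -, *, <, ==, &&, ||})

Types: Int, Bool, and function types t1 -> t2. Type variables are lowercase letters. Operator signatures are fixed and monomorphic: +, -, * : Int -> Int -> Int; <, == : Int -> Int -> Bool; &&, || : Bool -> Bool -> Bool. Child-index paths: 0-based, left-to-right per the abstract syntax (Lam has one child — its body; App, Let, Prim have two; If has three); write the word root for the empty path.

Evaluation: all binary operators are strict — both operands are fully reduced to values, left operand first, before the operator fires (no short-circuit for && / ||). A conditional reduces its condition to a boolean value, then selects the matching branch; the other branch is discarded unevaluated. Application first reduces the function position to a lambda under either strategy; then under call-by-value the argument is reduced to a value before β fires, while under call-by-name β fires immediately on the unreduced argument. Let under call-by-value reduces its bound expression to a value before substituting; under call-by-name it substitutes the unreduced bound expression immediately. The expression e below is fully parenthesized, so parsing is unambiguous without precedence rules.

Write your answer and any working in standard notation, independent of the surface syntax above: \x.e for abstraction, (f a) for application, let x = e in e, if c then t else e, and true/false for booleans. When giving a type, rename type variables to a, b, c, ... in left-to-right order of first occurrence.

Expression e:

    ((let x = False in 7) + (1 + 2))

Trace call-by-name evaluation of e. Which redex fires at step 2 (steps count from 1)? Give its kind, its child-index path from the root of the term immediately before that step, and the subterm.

Trace:
step 0: ((let x = false in 7) + (1 + 2))
step 1: [let@0] (7 + (1 + 2))
step 2: [delta@1] (7 + 3)

Answer: delta at 1 : (1 + 2)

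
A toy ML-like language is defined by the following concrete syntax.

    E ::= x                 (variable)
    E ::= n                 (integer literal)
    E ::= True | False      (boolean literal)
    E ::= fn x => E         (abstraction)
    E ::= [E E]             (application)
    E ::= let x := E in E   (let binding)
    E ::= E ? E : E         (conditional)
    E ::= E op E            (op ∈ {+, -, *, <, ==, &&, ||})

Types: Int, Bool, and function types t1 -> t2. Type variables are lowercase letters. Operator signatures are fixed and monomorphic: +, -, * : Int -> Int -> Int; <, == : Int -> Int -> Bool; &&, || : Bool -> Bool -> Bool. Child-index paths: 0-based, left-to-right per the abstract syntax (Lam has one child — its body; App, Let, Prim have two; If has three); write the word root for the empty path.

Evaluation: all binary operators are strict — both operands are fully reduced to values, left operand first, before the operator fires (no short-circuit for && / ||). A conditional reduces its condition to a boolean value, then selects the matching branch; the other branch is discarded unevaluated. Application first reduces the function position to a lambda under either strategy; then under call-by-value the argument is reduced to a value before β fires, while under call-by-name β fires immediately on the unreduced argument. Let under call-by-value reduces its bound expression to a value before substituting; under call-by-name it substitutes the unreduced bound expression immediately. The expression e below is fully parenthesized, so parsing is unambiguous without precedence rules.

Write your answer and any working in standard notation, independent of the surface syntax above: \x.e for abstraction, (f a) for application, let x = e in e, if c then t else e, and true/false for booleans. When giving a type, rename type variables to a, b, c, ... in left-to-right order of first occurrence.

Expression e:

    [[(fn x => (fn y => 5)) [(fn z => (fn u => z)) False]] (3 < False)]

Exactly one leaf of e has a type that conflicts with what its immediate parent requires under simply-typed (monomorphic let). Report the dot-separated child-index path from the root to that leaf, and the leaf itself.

Derivation:
\y._ : b -> Int
\x._ : a -> b -> Int
z : c
\u._ : d -> c
\z._ : c -> d -> c
  unify c -> d -> c ~ Bool -> e
  unify c ~ Bool
  unify d -> Bool ~ e
_ _ : d -> Bool
  unify a -> b -> Int ~ (d -> Bool) -> f
  unify a ~ d -> Bool
  unify b -> Int ~ f
_ _ : b -> Int
  unify Int ~ Int
  unify Bool ~ Int
  FAIL: mismatch Bool ~ Int

Answer: 1.1 : false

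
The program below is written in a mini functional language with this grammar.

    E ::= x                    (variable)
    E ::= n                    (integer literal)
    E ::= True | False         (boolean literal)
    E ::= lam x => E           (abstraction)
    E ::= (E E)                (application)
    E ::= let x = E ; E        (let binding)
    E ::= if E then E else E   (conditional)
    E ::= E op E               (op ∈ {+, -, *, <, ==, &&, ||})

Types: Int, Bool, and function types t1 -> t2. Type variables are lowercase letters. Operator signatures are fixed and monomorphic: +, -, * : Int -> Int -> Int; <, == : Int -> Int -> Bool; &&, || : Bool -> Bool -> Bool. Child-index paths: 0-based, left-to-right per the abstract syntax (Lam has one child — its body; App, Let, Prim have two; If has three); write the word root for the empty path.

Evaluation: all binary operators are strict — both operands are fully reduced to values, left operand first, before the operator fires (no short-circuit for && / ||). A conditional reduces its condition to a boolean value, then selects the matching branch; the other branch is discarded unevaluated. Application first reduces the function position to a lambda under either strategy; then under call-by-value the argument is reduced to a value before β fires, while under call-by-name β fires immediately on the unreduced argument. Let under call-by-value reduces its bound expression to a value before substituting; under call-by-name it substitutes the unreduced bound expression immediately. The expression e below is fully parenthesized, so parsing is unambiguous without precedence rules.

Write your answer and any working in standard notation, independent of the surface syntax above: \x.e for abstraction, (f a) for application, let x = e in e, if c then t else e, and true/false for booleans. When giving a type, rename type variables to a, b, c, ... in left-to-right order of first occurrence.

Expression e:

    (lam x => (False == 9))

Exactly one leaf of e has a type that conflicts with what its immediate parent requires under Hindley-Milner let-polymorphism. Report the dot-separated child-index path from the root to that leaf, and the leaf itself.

Answer: 0.0 : false

Derivation:
  unify Bool ~ Int
  FAIL: mismatch Bool ~ Int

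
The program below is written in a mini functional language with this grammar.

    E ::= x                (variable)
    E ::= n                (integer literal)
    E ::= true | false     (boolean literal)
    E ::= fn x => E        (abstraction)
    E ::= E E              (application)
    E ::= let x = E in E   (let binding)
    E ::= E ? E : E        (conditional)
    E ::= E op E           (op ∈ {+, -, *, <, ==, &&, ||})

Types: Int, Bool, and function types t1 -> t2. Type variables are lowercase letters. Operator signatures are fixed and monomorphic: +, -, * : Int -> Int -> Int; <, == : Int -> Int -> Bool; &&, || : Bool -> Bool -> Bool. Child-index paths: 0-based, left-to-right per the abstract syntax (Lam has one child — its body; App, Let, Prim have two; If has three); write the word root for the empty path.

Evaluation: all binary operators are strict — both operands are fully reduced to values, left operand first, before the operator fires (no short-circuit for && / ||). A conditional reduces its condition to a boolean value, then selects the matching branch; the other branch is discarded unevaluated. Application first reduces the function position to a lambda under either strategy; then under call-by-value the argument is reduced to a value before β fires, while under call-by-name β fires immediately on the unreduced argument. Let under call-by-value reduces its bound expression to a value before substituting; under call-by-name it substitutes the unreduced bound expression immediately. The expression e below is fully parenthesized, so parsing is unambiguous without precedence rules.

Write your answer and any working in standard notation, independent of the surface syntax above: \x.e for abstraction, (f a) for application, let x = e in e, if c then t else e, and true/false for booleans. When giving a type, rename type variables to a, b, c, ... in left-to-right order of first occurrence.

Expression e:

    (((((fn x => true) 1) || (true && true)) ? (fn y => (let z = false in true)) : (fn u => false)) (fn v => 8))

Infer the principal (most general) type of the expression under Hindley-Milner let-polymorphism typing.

Trace:
\x._ : a -> Bool
  unify a -> Bool ~ Int -> b
  unify a ~ Int
  unify Bool ~ b
_ _ : Bool
  unify Bool ~ Bool
  unify Bool ~ Bool
  unify Bool ~ Bool
  unify Bool ~ Bool
  unify Bool ~ Bool
let z : Bool
\y._ : c -> Bool
\u._ : d -> Bool
  unify c -> Bool ~ d -> Bool
  unify c ~ d
  unify Bool ~ Bool
\v._ : e -> Int
  unify d -> Bool ~ (e -> Int) -> f
  unify d ~ e -> Int
  unify Bool ~ f
_ _ : Bool

Answer: Bool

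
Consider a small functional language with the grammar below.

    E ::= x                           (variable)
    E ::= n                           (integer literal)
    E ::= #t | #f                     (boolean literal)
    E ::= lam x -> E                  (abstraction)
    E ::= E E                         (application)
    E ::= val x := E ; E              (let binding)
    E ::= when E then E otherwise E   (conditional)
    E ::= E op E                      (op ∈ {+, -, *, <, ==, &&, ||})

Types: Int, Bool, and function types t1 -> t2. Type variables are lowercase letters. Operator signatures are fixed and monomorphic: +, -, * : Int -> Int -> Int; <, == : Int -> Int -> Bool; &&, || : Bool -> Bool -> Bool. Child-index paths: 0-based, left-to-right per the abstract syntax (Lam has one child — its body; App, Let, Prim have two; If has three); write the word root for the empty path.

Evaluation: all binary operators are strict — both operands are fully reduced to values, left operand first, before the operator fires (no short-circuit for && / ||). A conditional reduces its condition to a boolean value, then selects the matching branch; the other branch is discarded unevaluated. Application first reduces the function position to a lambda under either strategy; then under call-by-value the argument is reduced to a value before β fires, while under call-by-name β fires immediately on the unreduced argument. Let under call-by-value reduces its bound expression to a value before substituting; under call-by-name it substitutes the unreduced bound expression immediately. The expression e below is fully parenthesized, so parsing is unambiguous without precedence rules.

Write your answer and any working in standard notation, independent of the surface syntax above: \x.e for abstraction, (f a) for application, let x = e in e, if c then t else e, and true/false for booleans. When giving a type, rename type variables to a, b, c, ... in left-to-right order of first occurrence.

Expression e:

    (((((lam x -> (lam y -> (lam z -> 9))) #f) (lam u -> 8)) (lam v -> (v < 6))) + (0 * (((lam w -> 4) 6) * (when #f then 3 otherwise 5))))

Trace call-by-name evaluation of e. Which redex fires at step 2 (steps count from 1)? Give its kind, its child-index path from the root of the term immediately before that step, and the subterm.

Answer: beta at 0.0 : ((\y.(\z.9)) (\u.8))

Trace:
step 0: (((((\x.(\y.(\z.9))) false) (\u.8)) (\v.(v < 6))) + (0 * (((\w.4) 6) * (if false then 3 else 5))))
step 1: [beta@0.0.0] ((((\y.(\z.9)) (\u.8)) (\v.(v < 6))) + (0 * (((\w.4) 6) * (if false then 3 else 5))))
step 2: [beta@0.0] (((\z.9) (\v.(v < 6))) + (0 * (((\w.4) 6) * (if false then 3 else 5))))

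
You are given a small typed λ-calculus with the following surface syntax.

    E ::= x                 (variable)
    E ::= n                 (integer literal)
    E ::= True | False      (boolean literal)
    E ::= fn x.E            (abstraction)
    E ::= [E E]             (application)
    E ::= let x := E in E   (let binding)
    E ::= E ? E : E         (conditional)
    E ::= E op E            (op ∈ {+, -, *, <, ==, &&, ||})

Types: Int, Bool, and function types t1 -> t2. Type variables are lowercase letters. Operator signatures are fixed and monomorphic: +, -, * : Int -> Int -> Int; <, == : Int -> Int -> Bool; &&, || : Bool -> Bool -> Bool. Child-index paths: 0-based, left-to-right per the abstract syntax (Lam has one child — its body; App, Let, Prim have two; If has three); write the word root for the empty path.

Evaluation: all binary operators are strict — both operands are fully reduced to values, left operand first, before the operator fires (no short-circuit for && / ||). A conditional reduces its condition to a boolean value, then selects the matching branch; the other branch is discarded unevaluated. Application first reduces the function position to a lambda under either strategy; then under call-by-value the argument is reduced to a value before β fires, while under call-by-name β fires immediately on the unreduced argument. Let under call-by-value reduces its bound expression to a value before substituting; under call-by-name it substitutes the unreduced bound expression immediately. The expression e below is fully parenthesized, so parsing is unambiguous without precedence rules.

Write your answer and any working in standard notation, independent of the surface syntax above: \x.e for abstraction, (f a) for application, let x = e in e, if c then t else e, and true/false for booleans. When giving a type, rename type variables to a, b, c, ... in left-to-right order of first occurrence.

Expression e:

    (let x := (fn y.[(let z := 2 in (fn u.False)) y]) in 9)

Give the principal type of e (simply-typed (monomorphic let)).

Working:
let z : Int
\u._ : b -> Bool
y : a
  unify b -> Bool ~ a -> c
  unify b ~ a
  unify Bool ~ c
_ _ : Bool
\y._ : a -> Bool
let x : a -> Bool

Answer: Int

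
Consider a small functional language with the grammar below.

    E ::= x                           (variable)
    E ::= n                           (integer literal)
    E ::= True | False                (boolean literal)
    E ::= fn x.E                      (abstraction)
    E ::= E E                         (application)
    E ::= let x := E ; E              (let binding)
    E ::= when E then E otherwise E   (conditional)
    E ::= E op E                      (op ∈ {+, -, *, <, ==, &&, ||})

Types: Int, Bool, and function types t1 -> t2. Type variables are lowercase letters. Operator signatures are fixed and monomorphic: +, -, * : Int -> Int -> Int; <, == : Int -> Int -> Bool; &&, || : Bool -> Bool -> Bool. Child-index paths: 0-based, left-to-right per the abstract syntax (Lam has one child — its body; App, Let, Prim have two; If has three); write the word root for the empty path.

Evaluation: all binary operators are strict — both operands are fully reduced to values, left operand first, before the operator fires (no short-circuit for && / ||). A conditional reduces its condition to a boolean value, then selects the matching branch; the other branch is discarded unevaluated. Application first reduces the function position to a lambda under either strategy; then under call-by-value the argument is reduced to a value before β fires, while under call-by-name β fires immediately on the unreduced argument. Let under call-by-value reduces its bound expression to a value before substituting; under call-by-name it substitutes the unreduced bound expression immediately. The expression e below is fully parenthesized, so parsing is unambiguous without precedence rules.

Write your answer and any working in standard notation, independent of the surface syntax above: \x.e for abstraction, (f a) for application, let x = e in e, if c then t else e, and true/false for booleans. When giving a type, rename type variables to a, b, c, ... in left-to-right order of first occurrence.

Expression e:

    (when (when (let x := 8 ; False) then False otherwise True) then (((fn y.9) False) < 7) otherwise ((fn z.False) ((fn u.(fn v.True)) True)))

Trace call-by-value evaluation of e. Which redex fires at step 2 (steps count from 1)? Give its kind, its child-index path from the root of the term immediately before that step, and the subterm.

Answer: if at 0 : (if false then false else true)

Trace:
step 0: (if (if (let x = 8 in false) then false else true) then (((\y.9) false) < 7) else ((\z.false) ((\u.(\v.true)) true)))
step 1: [let@0.0] (if (if false then false else true) then (((\y.9) false) < 7) else ((\z.false) ((\u.(\v.true)) true)))
step 2: [if@0] (if true then (((\y.9) false) < 7) else ((\z.false) ((\u.(\v.true)) true)))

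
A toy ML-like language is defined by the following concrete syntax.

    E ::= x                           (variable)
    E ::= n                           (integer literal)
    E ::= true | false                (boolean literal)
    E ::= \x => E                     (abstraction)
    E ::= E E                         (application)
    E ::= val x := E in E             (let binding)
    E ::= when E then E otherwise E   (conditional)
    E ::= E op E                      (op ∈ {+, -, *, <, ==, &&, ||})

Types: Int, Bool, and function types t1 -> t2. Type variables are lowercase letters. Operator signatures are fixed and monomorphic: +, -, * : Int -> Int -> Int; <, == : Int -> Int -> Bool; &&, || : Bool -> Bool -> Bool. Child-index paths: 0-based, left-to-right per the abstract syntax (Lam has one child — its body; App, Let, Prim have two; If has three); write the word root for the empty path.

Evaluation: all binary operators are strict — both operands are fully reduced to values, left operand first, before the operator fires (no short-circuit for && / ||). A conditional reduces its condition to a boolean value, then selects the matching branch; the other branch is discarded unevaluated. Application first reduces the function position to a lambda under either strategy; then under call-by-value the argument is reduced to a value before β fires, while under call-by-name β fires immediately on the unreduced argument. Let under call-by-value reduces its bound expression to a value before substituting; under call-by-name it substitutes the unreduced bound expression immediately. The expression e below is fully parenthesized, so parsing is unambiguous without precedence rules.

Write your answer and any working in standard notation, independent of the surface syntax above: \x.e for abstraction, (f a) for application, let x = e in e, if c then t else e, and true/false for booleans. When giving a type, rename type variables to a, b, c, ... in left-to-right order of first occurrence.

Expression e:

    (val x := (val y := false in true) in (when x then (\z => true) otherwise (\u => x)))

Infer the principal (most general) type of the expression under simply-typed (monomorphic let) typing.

Derivation:
let y : Bool
let x : Bool
x : Bool
  unify Bool ~ Bool
\z._ : a -> Bool
x : Bool
\u._ : b -> Bool
  unify a -> Bool ~ b -> Bool
  unify a ~ b
  unify Bool ~ Bool

Answer: a -> Bool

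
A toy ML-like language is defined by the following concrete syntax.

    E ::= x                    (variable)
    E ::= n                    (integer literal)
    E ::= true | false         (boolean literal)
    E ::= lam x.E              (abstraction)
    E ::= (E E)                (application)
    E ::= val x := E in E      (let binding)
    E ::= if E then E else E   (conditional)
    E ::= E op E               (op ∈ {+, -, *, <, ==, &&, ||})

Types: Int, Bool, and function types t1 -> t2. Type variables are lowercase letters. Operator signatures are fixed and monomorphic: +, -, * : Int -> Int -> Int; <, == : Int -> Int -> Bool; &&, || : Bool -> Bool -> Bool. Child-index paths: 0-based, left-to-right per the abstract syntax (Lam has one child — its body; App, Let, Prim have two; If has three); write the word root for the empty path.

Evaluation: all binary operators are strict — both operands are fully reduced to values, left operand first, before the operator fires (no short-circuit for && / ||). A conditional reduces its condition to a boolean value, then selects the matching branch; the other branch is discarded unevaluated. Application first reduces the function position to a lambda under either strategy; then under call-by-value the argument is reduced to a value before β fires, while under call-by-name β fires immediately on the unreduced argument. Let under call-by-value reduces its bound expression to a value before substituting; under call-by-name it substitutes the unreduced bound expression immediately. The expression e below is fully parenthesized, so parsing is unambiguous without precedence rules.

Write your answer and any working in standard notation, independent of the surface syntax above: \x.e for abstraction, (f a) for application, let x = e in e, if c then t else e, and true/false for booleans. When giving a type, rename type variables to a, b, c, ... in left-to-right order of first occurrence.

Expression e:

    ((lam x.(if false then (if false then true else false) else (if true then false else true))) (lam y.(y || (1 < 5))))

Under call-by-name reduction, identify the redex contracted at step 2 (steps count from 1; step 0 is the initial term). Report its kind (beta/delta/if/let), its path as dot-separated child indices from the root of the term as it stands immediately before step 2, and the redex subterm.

Trace:
step 0: ((\x.(if false then (if false then true else false) else (if true then false else true))) (\y.(y || (1 < 5))))
step 1: [beta@root] (if false then (if false then true else false) else (if true then false else true))
step 2: [if@root] (if true then false else true)

Answer: if at root : (if false then (if false then true else false) else (if true then false else true))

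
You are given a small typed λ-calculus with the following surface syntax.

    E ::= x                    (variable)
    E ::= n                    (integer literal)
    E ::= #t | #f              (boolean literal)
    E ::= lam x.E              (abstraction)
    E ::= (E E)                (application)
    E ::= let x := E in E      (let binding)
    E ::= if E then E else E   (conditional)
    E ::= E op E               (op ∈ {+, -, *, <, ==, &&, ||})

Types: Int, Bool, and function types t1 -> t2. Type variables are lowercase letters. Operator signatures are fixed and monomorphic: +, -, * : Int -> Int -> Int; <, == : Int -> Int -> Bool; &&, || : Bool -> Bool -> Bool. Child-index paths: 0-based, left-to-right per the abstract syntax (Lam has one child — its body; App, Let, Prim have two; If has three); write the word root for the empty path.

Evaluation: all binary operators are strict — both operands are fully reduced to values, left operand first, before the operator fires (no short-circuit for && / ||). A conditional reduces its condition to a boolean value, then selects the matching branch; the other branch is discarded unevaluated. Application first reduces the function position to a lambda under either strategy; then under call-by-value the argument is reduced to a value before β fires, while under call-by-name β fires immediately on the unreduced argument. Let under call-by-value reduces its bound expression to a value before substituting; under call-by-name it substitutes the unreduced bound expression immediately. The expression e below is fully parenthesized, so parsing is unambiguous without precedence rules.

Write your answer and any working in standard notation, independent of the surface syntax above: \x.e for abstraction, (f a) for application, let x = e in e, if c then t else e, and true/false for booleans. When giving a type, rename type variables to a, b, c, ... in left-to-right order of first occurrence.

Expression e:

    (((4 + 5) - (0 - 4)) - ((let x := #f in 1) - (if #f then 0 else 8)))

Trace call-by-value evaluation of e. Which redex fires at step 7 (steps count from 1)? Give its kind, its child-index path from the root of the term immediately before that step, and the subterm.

Answer: delta at root : (13 - -7)

Derivation:
step 0: (((4 + 5) - (0 - 4)) - ((let x = false in 1) - (if false then 0 else 8)))
step 1: [delta@0.0] ((9 - (0 - 4)) - ((let x = false in 1) - (if false then 0 else 8)))
step 2: [delta@0.1] ((9 - -4) - ((let x = false in 1) - (if false then 0 else 8)))
step 3: [delta@0] (13 - ((let x = false in 1) - (if false then 0 else 8)))
step 4: [let@1.0] (13 - (1 - (if false then 0 else 8)))
step 5: [if@1.1] (13 - (1 - 8))
step 6: [delta@1] (13 - -7)
step 7: [delta@root] 20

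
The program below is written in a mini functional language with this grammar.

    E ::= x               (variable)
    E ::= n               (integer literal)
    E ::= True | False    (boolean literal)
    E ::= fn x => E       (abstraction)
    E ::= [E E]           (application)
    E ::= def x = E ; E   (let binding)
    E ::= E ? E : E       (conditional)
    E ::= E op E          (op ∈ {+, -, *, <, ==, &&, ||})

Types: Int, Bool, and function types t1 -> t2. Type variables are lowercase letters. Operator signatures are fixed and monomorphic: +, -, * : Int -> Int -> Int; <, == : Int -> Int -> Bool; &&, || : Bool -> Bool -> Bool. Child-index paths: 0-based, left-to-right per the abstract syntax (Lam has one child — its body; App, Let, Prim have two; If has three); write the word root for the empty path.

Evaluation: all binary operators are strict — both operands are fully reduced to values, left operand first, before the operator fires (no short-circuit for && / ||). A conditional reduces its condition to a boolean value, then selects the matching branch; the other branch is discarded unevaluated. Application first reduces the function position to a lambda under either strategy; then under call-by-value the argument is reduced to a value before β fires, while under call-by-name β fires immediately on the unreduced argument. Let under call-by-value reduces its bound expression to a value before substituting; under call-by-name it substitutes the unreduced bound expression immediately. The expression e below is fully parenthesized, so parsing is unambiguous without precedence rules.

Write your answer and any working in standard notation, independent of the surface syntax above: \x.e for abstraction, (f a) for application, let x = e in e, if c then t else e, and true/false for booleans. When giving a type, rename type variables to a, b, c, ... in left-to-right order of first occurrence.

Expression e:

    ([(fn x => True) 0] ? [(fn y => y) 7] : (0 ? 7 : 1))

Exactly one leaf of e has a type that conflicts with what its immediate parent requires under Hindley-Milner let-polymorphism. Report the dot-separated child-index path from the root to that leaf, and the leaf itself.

Answer: 2.0 : 0

Trace:
\x._ : a -> Bool
  unify a -> Bool ~ Int -> b
  unify a ~ Int
  unify Bool ~ b
_ _ : Bool
  unify Bool ~ Bool
y : c
\y._ : c -> c
  unify c -> c ~ Int -> d
  unify c ~ Int
  unify Int ~ d
_ _ : Int
  unify Int ~ Bool
  FAIL: mismatch Int ~ Bool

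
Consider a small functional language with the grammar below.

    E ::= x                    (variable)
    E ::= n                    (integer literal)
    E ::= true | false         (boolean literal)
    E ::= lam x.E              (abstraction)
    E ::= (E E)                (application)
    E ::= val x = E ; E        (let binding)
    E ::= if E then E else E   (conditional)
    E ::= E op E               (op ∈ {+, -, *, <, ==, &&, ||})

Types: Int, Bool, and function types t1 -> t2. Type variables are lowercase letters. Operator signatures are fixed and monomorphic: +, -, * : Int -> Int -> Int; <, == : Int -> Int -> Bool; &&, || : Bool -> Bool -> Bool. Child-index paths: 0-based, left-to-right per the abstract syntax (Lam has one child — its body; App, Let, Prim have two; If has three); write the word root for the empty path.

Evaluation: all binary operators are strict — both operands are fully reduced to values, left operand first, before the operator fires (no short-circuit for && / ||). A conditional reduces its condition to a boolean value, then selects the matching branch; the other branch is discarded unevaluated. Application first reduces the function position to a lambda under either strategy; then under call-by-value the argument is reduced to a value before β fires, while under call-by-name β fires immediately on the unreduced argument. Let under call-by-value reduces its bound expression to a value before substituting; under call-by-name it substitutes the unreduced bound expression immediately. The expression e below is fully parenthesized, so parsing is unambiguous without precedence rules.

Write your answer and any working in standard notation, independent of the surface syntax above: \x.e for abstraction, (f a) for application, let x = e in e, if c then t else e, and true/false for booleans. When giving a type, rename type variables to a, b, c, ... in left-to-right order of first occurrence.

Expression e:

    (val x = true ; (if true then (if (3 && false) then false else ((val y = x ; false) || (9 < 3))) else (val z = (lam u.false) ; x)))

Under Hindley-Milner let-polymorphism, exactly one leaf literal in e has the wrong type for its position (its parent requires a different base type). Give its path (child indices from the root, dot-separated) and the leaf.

Derivation:
let x : Bool
  unify Bool ~ Bool
  unify Int ~ Bool
  FAIL: mismatch Int ~ Bool

Answer: 1.1.0.0 : 3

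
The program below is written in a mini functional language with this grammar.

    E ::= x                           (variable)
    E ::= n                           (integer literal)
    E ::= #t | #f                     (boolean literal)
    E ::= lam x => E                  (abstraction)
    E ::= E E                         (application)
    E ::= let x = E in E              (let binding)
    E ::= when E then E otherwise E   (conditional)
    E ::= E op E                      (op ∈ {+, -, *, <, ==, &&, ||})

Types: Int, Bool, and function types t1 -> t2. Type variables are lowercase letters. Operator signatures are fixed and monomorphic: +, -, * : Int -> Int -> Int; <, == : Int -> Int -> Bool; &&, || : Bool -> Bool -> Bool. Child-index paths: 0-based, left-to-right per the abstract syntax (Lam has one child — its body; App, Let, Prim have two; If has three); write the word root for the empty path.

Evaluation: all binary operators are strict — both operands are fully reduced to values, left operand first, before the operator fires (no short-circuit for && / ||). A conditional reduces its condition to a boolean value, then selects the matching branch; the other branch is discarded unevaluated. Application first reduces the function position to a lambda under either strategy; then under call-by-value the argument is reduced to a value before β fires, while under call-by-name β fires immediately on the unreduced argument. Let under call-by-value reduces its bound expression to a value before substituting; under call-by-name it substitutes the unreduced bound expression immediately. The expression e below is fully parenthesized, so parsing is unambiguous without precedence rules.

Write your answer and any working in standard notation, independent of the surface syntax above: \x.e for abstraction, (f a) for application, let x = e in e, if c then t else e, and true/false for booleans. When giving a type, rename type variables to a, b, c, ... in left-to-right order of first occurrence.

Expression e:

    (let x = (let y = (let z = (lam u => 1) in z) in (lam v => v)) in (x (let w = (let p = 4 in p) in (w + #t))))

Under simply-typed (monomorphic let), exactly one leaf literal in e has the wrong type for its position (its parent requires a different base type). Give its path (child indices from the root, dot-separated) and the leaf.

Working:
\u._ : a -> Int
let z : a -> Int
z : a -> Int
let y : a -> Int
v : b
\v._ : b -> b
let x : b -> b
x : b -> b
let p : Int
p : Int
let w : Int
w : Int
  unify Int ~ Int
  unify Bool ~ Int
  FAIL: mismatch Bool ~ Int

Answer: 1.1.1.1 : true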